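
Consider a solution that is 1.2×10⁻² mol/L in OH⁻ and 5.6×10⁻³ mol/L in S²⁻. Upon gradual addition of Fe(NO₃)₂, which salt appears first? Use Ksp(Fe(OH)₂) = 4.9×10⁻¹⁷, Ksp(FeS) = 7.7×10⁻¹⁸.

Each salt precipitates once Q = Ksp for that salt.
For Fe(OH)₂: [Fe²⁺] = (Ksp/[OH⁻]^2) = 3.4×10⁻¹³ mol/L
For FeS: [Fe²⁺] = (Ksp/[S²⁻]) = 1.4×10⁻¹⁵ mol/L
The smaller threshold [Fe²⁺] is reached first, so FeS precipitates first.

FeS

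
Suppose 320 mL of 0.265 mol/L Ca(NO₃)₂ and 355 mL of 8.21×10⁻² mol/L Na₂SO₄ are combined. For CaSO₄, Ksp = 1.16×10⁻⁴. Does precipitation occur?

After mixing, V = 320 mL + 355 mL = 675 mL.
[Ca²⁺] = (0.265)(320)/675 = 0.126 mol/L
[SO₄²⁻] = (8.21×10⁻²)(355)/675 = 4.32×10⁻² mol/L
Q = [Ca²⁺][SO₄²⁻] = 5.42×10⁻³
Q = 5.42×10⁻³ > Ksp = 1.16×10⁻⁴, so the solution is supersaturated and CaSO₄ precipitates.

Yes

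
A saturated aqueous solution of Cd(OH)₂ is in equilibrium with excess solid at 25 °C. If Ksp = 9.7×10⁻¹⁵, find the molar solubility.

1.3×10⁻⁵ M

Cd(OH)₂(s) ⇌ Cd²⁺(aq) + 2 OH⁻(aq)
With molar solubility s: [Cd²⁺] = s, [OH⁻] = 2s.
Ksp = [Cd²⁺][OH⁻]^2 = s · (2s)^2 = 4s^3
4s^3 = 9.7×10⁻¹⁵  ⇒  s^3 = 2.4×10⁻¹⁵
s = 1.3×10⁻⁵ mol/L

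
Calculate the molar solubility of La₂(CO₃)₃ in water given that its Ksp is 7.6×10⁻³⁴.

9.3×10⁻⁸ M

La₂(CO₃)₃(s) ⇌ 2 La³⁺(aq) + 3 CO₃²⁻(aq)
If s mol/L of La₂(CO₃)₃ dissolves, [La³⁺] = 2s and [CO₃²⁻] = 3s.
Ksp = [La³⁺]^2[CO₃²⁻]^3 = (2s)^2 · (3s)^3 = 108s^5
108s^5 = 7.6×10⁻³⁴  ⇒  s^5 = 7.0×10⁻³⁶
Taking the 5th root, s = 9.3×10⁻⁸ mol/L.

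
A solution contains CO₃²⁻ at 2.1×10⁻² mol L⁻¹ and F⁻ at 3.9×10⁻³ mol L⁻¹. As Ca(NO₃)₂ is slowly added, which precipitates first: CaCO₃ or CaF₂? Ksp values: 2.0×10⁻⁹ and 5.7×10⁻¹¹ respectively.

CaCO₃

Precipitation of each salt begins when its ion product equals Ksp.
For CaCO₃: [Ca²⁺] = (Ksp/[CO₃²⁻]) = 9.5×10⁻⁸ mol L⁻¹
For CaF₂: [Ca²⁺] = (Ksp/[F⁻]^2) = 3.7×10⁻⁶ mol L⁻¹
CaCO₃ requires the lower [Ca²⁺], so it precipitates first.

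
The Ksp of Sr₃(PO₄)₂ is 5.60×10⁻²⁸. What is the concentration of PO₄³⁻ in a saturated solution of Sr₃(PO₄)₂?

2.78×10⁻⁶ M

Sr₃(PO₄)₂(s) ⇌ 3 Sr²⁺(aq) + 2 PO₄³⁻(aq)
Let s be the molar solubility. Then [Sr²⁺] = 3s and [PO₄³⁻] = 2s.
Ksp = [Sr²⁺]^3[PO₄³⁻]^2 = (3s)^3 · (2s)^2 = 108s^5 = 5.60×10⁻²⁸
s = 1.39×10⁻⁶ M
[PO₄³⁻] = 2s = 2.78×10⁻⁶ M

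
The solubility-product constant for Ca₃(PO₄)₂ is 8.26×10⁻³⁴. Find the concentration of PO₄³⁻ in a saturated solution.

Ca₃(PO₄)₂(s) ⇌ 3 Ca²⁺(aq) + 2 PO₄³⁻(aq)
If s mol/L of Ca₃(PO₄)₂ dissolves, [Ca²⁺] = 3s and [PO₄³⁻] = 2s.
Ksp = [Ca²⁺]^3[PO₄³⁻]^2 = (3s)^3 · (2s)^2 = 108s^5 = 8.26×10⁻³⁴
s = 9.48×10⁻⁸ M
[PO₄³⁻] = 2s = 1.90×10⁻⁷ M

1.90×10⁻⁷ M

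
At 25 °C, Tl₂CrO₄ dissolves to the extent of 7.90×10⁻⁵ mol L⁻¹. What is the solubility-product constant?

Ksp = 1.97×10⁻¹²

Tl₂CrO₄(s) ⇌ 2 Tl⁺(aq) + CrO₄²⁻(aq)
For each mole of Tl₂CrO₄ that dissolves per liter, [Tl⁺] = 2s and [CrO₄²⁻] = s; let s denote this solubility.
Ksp = [Tl⁺]^2[CrO₄²⁻] = (2s)^2 · s = 4s^3
Ksp = 4 × (7.90×10⁻⁵)^3 = 1.97×10⁻¹²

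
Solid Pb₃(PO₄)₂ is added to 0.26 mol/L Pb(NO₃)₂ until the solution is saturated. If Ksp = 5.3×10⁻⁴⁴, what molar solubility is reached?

8.7×10⁻²² M

Pb₃(PO₄)₂(s) ⇌ 3 Pb²⁺(aq) + 2 PO₄³⁻(aq)
Let s be the solubility of Pb₃(PO₄)₂ here. The common ion gives [Pb²⁺] ≈ 0.26 mol/L, and [PO₄³⁻] = 2s.
Ksp = [Pb²⁺]^3[PO₄³⁻]^2 = (0.26)^3(2s)^2
(2s)^2 = 5.3×10⁻⁴⁴ / (0.26)^3 = 3.0×10⁻⁴²
s = 8.7×10⁻²² mol/L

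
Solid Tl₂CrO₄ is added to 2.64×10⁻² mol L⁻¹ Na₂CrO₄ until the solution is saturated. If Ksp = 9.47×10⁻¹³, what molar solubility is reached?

2.99×10⁻⁶ M

Tl₂CrO₄(s) ⇌ 2 Tl⁺(aq) + CrO₄²⁻(aq)
Let s be the solubility of Tl₂CrO₄ here. The common ion gives [CrO₄²⁻] ≈ 2.64×10⁻² mol L⁻¹, and [Tl⁺] = 2s.
Ksp = [Tl⁺]^2[CrO₄²⁻] = (2s)^2(2.64×10⁻²)
(2s)^2 = 9.47×10⁻¹³ / (2.64×10⁻²) = 3.59×10⁻¹¹
s = 2.99×10⁻⁶ mol L⁻¹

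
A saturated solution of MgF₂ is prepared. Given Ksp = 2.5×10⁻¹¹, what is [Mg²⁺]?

MgF₂(s) ⇌ Mg²⁺(aq) + 2 F⁻(aq)
Call the molar solubility s, so that [Mg²⁺] = s and [F⁻] = 2s.
Ksp = [Mg²⁺][F⁻]^2 = s · (2s)^2 = 4s^3 = 2.5×10⁻¹¹
s = 1.8×10⁻⁴ M
[Mg²⁺] = s = 1.8×10⁻⁴ M

1.8×10⁻⁴ M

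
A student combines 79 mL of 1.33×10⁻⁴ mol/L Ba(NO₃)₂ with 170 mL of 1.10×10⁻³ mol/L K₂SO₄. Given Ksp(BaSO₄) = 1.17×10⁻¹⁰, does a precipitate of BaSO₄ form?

The combined volume is 249 mL.
[Ba²⁺] = (1.33×10⁻⁴)(79)/249 = 4.22×10⁻⁵ mol/L
[SO₄²⁻] = (1.10×10⁻³)(170)/249 = 7.51×10⁻⁴ mol/L
Q = [Ba²⁺][SO₄²⁻] = 3.17×10⁻⁸
Because Q > Ksp (3.17×10⁻⁸ vs 1.17×10⁻¹⁰), a precipitate of BaSO₄ forms.

Yes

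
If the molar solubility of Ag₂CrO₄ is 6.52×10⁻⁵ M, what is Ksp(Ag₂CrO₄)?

Ksp = 1.11×10⁻¹²

Ag₂CrO₄(s) ⇌ 2 Ag⁺(aq) + CrO₄²⁻(aq)
Call the molar solubility s, so that [Ag⁺] = 2s and [CrO₄²⁻] = s.
Ksp = [Ag⁺]^2[CrO₄²⁻] = (2s)^2 · s = 4s^3
Ksp = 4 × (6.52×10⁻⁵)^3 = 1.11×10⁻¹²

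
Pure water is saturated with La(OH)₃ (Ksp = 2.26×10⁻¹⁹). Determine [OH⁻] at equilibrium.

2.87×10⁻⁵ M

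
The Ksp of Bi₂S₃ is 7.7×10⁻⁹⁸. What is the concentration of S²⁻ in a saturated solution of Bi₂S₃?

4.4×10⁻²⁰ M

Bi₂S₃(s) ⇌ 2 Bi³⁺(aq) + 3 S²⁻(aq)
If s mol/L of Bi₂S₃ dissolves, [Bi³⁺] = 2s and [S²⁻] = 3s.
Ksp = [Bi³⁺]^2[S²⁻]^3 = (2s)^2 · (3s)^3 = 108s^5 = 7.7×10⁻⁹⁸
s = 1.5×10⁻²⁰ mol L⁻¹
[S²⁻] = 3s = 4.4×10⁻²⁰ mol L⁻¹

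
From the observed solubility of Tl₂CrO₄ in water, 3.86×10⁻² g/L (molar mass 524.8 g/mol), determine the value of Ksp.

Ksp = 1.59×10⁻¹²

Convert to molarity: s = 3.86×10⁻² / 524.8 = 7.3552×10⁻⁵ mol/L
Tl₂CrO₄(s) ⇌ 2 Tl⁺(aq) + CrO₄²⁻(aq)
If s mol/L of Tl₂CrO₄ dissolves, [Tl⁺] = 2s and [CrO₄²⁻] = s.
Ksp = [Tl⁺]^2[CrO₄²⁻] = (2s)^2 · s = 4s^3
Ksp = 4 × (7.3552×10⁻⁵)^3 = 1.59×10⁻¹²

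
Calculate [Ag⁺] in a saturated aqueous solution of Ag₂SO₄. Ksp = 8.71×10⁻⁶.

2.59×10⁻² M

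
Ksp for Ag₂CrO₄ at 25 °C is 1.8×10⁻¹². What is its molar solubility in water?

7.7×10⁻⁵ M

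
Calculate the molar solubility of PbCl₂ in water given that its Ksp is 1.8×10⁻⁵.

1.7×10⁻² M

PbCl₂(s) ⇌ Pb²⁺(aq) + 2 Cl⁻(aq)
Call the molar solubility s, so that [Pb²⁺] = s and [Cl⁻] = 2s.
Ksp = [Pb²⁺][Cl⁻]^2 = s · (2s)^2 = 4s^3
4s^3 = 1.8×10⁻⁵  ⇒  s^3 = 4.5×10⁻⁶
s = (4.5×10⁻⁶)^(1/3) = 1.7×10⁻² mol/L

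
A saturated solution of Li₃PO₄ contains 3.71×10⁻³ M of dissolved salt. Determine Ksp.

Li₃PO₄(s) ⇌ 3 Li⁺(aq) + PO₄³⁻(aq)
If s mol/L of Li₃PO₄ dissolves, [Li⁺] = 3s and [PO₄³⁻] = s.
Ksp = [Li⁺]^3[PO₄³⁻] = (3s)^3 · s = 27s^4
Ksp = 27 × (3.71×10⁻³)^4 = 5.12×10⁻⁹

Ksp = 5.12×10⁻⁹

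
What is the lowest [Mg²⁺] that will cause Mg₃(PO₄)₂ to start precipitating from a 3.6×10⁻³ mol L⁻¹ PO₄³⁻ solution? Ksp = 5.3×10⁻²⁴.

The threshold for precipitation is Q = Ksp.
Mg₃(PO₄)₂(s) ⇌ 3 Mg²⁺(aq) + 2 PO₄³⁻(aq)
Ksp = [Mg²⁺]^3[PO₄³⁻]^2 = [Mg²⁺]^3(3.6×10⁻³)^2
[Mg²⁺]^3 = 5.3×10⁻²⁴ / (3.6×10⁻³)^2 = 4.1×10⁻¹⁹
[Mg²⁺] = 7.4×10⁻⁷ mol L⁻¹

7.4×10⁻⁷ M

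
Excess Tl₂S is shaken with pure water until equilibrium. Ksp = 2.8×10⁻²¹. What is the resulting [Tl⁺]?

1.8×10⁻⁷ M

Tl₂S(s) ⇌ 2 Tl⁺(aq) + S²⁻(aq)
Call the molar solubility s, so that [Tl⁺] = 2s and [S²⁻] = s.
Ksp = [Tl⁺]^2[S²⁻] = (2s)^2 · s = 4s^3 = 2.8×10⁻²¹
s = 8.9×10⁻⁸ M
[Tl⁺] = 2s = 1.8×10⁻⁷ M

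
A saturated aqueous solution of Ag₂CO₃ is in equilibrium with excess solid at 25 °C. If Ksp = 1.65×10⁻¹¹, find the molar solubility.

1.60×10⁻⁴ M

Ag₂CO₃(s) ⇌ 2 Ag⁺(aq) + CO₃²⁻(aq)
With molar solubility s: [Ag⁺] = 2s, [CO₃²⁻] = s.
Ksp = [Ag⁺]^2[CO₃²⁻] = (2s)^2 · s = 4s^3
4s^3 = 1.65×10⁻¹¹  ⇒  s^3 = 4.13×10⁻¹²
s = (4.13×10⁻¹²)^(1/3) = 1.60×10⁻⁴ mol/L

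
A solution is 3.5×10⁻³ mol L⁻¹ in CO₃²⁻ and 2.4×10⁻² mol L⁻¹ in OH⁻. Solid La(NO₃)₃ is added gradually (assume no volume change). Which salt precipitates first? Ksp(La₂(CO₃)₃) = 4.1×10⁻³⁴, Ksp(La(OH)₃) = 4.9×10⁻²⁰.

La(OH)₃

Each salt precipitates once Q = Ksp for that salt.
For La₂(CO₃)₃: [La³⁺] = (Ksp/[CO₃²⁻]^3)^(1/2) = 9.8×10⁻¹⁴ mol L⁻¹
For La(OH)₃: [La³⁺] = (Ksp/[OH⁻]^3) = 3.5×10⁻¹⁵ mol L⁻¹
The smaller threshold [La³⁺] is reached first, so La(OH)₃ precipitates first.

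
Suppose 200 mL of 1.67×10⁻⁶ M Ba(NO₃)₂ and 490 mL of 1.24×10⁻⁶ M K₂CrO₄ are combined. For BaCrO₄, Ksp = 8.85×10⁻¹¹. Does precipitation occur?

No

Total volume after mixing = 200 + 490 = 690 mL.
[Ba²⁺] = (1.67×10⁻⁶)(200)/690 = 4.84×10⁻⁷ M
[CrO₄²⁻] = (1.24×10⁻⁶)(490)/690 = 8.81×10⁻⁷ M
Q = [Ba²⁺][CrO₄²⁻] = 4.26×10⁻¹³
Q < Ksp (4.26×10⁻¹³ vs 8.85×10⁻¹¹); the solution remains unsaturated and no precipitate forms.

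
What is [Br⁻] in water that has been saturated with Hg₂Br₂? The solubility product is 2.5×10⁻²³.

3.7×10⁻⁸ M

Hg₂Br₂(s) ⇌ Hg₂²⁺(aq) + 2 Br⁻(aq)
Call the molar solubility s, so that [Hg₂²⁺] = s and [Br⁻] = 2s.
Ksp = [Hg₂²⁺][Br⁻]^2 = s · (2s)^2 = 4s^3 = 2.5×10⁻²³
s = 1.8×10⁻⁸ mol L⁻¹
[Br⁻] = 2s = 3.7×10⁻⁸ mol L⁻¹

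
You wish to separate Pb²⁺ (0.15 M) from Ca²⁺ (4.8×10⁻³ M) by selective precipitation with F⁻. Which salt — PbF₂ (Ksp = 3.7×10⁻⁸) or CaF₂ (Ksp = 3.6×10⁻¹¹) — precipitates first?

Each salt precipitates once Q = Ksp for that salt.
For PbF₂: [F⁻] = (Ksp/[Pb²⁺])^(1/2) = 5.0×10⁻⁴ M
For CaF₂: [F⁻] = (Ksp/[Ca²⁺])^(1/2) = 8.7×10⁻⁵ M
Since CaF₂ needs less F⁻ to reach saturation, it precipitates first.

CaF₂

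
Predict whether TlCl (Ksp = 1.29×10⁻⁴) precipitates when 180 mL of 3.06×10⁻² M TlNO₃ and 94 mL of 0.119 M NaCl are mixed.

Yes

Total volume after mixing = 180 + 94 = 274 mL.
[Tl⁺] = (3.06×10⁻²)(180)/274 = 2.01×10⁻² M
[Cl⁻] = (0.119)(94)/274 = 4.08×10⁻² M
Q = [Tl⁺][Cl⁻] = 8.21×10⁻⁴
Since Q (8.21×10⁻⁴) exceeds Ksp (1.29×10⁻⁴), TlCl will precipitate.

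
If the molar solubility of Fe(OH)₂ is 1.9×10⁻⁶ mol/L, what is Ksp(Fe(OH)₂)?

Ksp = 2.7×10⁻¹⁷

Fe(OH)₂(s) ⇌ Fe²⁺(aq) + 2 OH⁻(aq)
Call the molar solubility s, so that [Fe²⁺] = s and [OH⁻] = 2s.
Ksp = [Fe²⁺][OH⁻]^2 = s · (2s)^2 = 4s^3
Ksp = 4 × (1.9×10⁻⁶)^3 = 2.7×10⁻¹⁷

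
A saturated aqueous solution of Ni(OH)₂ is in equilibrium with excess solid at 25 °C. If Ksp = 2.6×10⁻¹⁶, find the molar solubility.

4.0×10⁻⁶ M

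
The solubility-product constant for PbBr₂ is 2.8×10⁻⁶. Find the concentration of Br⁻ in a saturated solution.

1.8×10⁻² M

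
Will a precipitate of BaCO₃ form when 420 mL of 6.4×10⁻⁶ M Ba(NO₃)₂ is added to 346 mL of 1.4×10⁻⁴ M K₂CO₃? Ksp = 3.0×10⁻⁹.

No

Total volume after mixing = 420 + 346 = 766 mL.
[Ba²⁺] = (6.4×10⁻⁶)(420)/766 = 3.5×10⁻⁶ M
[CO₃²⁻] = (1.4×10⁻⁴)(346)/766 = 6.3×10⁻⁵ M
Q = [Ba²⁺][CO₃²⁻] = 2.2×10⁻¹⁰
Q < Ksp (2.2×10⁻¹⁰ vs 3.0×10⁻⁹); the solution remains unsaturated and no precipitate forms.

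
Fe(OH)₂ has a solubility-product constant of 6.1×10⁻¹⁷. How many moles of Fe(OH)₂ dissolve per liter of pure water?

Fe(OH)₂(s) ⇌ Fe²⁺(aq) + 2 OH⁻(aq)
For each mole of Fe(OH)₂ that dissolves per liter, [Fe²⁺] = s and [OH⁻] = 2s; let s denote this solubility.
Ksp = [Fe²⁺][OH⁻]^2 = s · (2s)^2 = 4s^3
4s^3 = 6.1×10⁻¹⁷  ⇒  s^3 = 1.5×10⁻¹⁷
s = 2.5×10⁻⁶ mol L⁻¹

2.5×10⁻⁶ M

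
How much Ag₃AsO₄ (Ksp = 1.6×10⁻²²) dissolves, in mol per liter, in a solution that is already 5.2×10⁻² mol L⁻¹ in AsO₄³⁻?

Ag₃AsO₄(s) ⇌ 3 Ag⁺(aq) + AsO₄³⁻(aq)
Let s be the solubility of Ag₃AsO₄ here. The common ion gives [AsO₄³⁻] ≈ 5.2×10⁻² mol L⁻¹, and [Ag⁺] = 3s.
Ksp = [Ag⁺]^3[AsO₄³⁻] = (3s)^3(5.2×10⁻²)
(3s)^3 = 1.6×10⁻²² / (5.2×10⁻²) = 3.1×10⁻²¹
s = 4.8×10⁻⁸ mol L⁻¹

4.8×10⁻⁸ M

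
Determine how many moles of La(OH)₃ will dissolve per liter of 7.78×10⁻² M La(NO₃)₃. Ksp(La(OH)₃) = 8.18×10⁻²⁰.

3.39×10⁻⁷ M

La(OH)₃(s) ⇌ La³⁺(aq) + 3 OH⁻(aq)
The solution already contains La³⁺ at 7.78×10⁻² M. Let s be the molar solubility of La(OH)₃.
[La³⁺] ≈ 7.78×10⁻² M (common ion dominates); [OH⁻] = 3s.
Ksp = [La³⁺][OH⁻]^3 = (7.78×10⁻²)(3s)^3
(3s)^3 = 8.18×10⁻²⁰ / (7.78×10⁻²) = 1.05×10⁻¹⁸
s = 3.39×10⁻⁷ M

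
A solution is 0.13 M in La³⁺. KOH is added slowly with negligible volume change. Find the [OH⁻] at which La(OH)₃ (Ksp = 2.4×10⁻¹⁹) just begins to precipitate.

1.2×10⁻⁶ M

Precipitation of each salt begins when its ion product equals Ksp.
La(OH)₃(s) ⇌ La³⁺(aq) + 3 OH⁻(aq)
Ksp = [La³⁺][OH⁻]^3 = [OH⁻]^3(0.13)
[OH⁻]^3 = 2.4×10⁻¹⁹ / (0.13) = 1.8×10⁻¹⁸
[OH⁻] = 1.2×10⁻⁶ M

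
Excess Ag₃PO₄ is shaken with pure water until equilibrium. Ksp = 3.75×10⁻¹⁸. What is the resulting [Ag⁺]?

Ag₃PO₄(s) ⇌ 3 Ag⁺(aq) + PO₄³⁻(aq)
With molar solubility s: [Ag⁺] = 3s, [PO₄³⁻] = s.
Ksp = [Ag⁺]^3[PO₄³⁻] = (3s)^3 · s = 27s^4 = 3.75×10⁻¹⁸
s = 1.93×10⁻⁵ mol L⁻¹
[Ag⁺] = 3s = 5.79×10⁻⁵ mol L⁻¹

5.79×10⁻⁵ M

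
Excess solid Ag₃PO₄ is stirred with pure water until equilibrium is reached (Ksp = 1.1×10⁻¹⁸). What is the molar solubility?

Ag₃PO₄(s) ⇌ 3 Ag⁺(aq) + PO₄³⁻(aq)
Let s be the molar solubility. Then [Ag⁺] = 3s and [PO₄³⁻] = s.
Ksp = [Ag⁺]^3[PO₄³⁻] = (3s)^3 · s = 27s^4
27s^4 = 1.1×10⁻¹⁸  ⇒  s^4 = 4.1×10⁻²⁰
s = (4.1×10⁻²⁰)^(1/4) = 1.4×10⁻⁵ M

1.4×10⁻⁵ M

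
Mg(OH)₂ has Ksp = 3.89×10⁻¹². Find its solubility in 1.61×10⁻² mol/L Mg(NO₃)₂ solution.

Mg(OH)₂(s) ⇌ Mg²⁺(aq) + 2 OH⁻(aq)
Let s be the solubility of Mg(OH)₂ here. The common ion gives [Mg²⁺] ≈ 1.61×10⁻² mol/L, and [OH⁻] = 2s.
Ksp = [Mg²⁺][OH⁻]^2 = (1.61×10⁻²)(2s)^2
(2s)^2 = 3.89×10⁻¹² / (1.61×10⁻²) = 2.42×10⁻¹⁰
s = 7.77×10⁻⁶ mol/L

7.77×10⁻⁶ M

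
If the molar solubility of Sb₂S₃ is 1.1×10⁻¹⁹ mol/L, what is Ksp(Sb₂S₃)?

Ksp = 1.7×10⁻⁹³

Sb₂S₃(s) ⇌ 2 Sb³⁺(aq) + 3 S²⁻(aq)
If s mol/L of Sb₂S₃ dissolves, [Sb³⁺] = 2s and [S²⁻] = 3s.
Ksp = [Sb³⁺]^2[S²⁻]^3 = (2s)^2 · (3s)^3 = 108s^5
Ksp = 108 × (1.1×10⁻¹⁹)^5 = 1.7×10⁻⁹³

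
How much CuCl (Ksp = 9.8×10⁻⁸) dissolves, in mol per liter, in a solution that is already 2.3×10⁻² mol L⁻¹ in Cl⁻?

4.3×10⁻⁶ M

CuCl(s) ⇌ Cu⁺(aq) + Cl⁻(aq)
With Cl⁻ already at 2.3×10⁻² mol L⁻¹ and s small, take [Cl⁻] ≈ 2.3×10⁻² mol L⁻¹ and [Cu⁺] = s.
Ksp = [Cu⁺][Cl⁻] = s(2.3×10⁻²)
s = 9.8×10⁻⁸ / (2.3×10⁻²) = 4.3×10⁻⁶
s = 4.3×10⁻⁶ mol L⁻¹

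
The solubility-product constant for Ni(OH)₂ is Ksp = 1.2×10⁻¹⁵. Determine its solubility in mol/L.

Ni(OH)₂(s) ⇌ Ni²⁺(aq) + 2 OH⁻(aq)
With molar solubility s: [Ni²⁺] = s, [OH⁻] = 2s.
Ksp = [Ni²⁺][OH⁻]^2 = s · (2s)^2 = 4s^3
4s^3 = 1.2×10⁻¹⁵  ⇒  s^3 = 3.0×10⁻¹⁶
Taking the 3rd root, s = 6.7×10⁻⁶ mol/L.

6.7×10⁻⁶ M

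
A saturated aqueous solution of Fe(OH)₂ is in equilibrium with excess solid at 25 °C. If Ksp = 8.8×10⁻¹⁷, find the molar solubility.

Fe(OH)₂(s) ⇌ Fe²⁺(aq) + 2 OH⁻(aq)
Let s be the molar solubility. Then [Fe²⁺] = s and [OH⁻] = 2s.
Ksp = [Fe²⁺][OH⁻]^2 = s · (2s)^2 = 4s^3
4s^3 = 8.8×10⁻¹⁷  ⇒  s^3 = 2.2×10⁻¹⁷
s = 2.8×10⁻⁶ mol/L

2.8×10⁻⁶ M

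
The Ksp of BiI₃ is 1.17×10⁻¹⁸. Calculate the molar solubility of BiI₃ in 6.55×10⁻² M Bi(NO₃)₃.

8.71×10⁻⁷ M

BiI₃(s) ⇌ Bi³⁺(aq) + 3 I⁻(aq)
Bi³⁺ is already present at 6.55×10⁻² M. If s mol/L of BiI₃ dissolves, [I⁻] = 3s while [Bi³⁺] ≈ 6.55×10⁻² M.
Ksp = [Bi³⁺][I⁻]^3 = (6.55×10⁻²)(3s)^3
(3s)^3 = 1.17×10⁻¹⁸ / (6.55×10⁻²) = 1.79×10⁻¹⁷
s = 8.71×10⁻⁷ M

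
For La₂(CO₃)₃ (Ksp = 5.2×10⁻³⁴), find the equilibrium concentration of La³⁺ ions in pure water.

La₂(CO₃)₃(s) ⇌ 2 La³⁺(aq) + 3 CO₃²⁻(aq)
If s mol/L of La₂(CO₃)₃ dissolves, [La³⁺] = 2s and [CO₃²⁻] = 3s.
Ksp = [La³⁺]^2[CO₃²⁻]^3 = (2s)^2 · (3s)^3 = 108s^5 = 5.2×10⁻³⁴
s = 8.6×10⁻⁸ mol L⁻¹
[La³⁺] = 2s = 1.7×10⁻⁷ mol L⁻¹

1.7×10⁻⁷ M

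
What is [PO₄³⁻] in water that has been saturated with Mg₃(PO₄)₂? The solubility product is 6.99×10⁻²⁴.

1.83×10⁻⁵ M

Mg₃(PO₄)₂(s) ⇌ 3 Mg²⁺(aq) + 2 PO₄³⁻(aq)
Call the molar solubility s, so that [Mg²⁺] = 3s and [PO₄³⁻] = 2s.
Ksp = [Mg²⁺]^3[PO₄³⁻]^2 = (3s)^3 · (2s)^2 = 108s^5 = 6.99×10⁻²⁴
s = 9.17×10⁻⁶ mol L⁻¹
[PO₄³⁻] = 2s = 1.83×10⁻⁵ mol L⁻¹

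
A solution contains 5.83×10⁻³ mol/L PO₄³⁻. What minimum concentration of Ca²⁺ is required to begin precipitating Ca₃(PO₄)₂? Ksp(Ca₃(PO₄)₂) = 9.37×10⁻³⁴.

3.02×10⁻¹⁰ M

The threshold for precipitation is Q = Ksp.
Ca₃(PO₄)₂(s) ⇌ 3 Ca²⁺(aq) + 2 PO₄³⁻(aq)
Ksp = [Ca²⁺]^3[PO₄³⁻]^2 = [Ca²⁺]^3(5.83×10⁻³)^2
[Ca²⁺]^3 = 9.37×10⁻³⁴ / (5.83×10⁻³)^2 = 2.76×10⁻²⁹
[Ca²⁺] = 3.02×10⁻¹⁰ mol/L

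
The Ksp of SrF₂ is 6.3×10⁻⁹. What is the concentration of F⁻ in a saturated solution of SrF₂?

2.3×10⁻³ M

SrF₂(s) ⇌ Sr²⁺(aq) + 2 F⁻(aq)
Let s be the molar solubility. Then [Sr²⁺] = s and [F⁻] = 2s.
Ksp = [Sr²⁺][F⁻]^2 = s · (2s)^2 = 4s^3 = 6.3×10⁻⁹
s = 1.2×10⁻³ M
[F⁻] = 2s = 2.3×10⁻³ M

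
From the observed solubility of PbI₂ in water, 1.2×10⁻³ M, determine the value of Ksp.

PbI₂(s) ⇌ Pb²⁺(aq) + 2 I⁻(aq)
Let s be the molar solubility. Then [Pb²⁺] = s and [I⁻] = 2s.
Ksp = [Pb²⁺][I⁻]^2 = s · (2s)^2 = 4s^3
Ksp = 4 × (1.2×10⁻³)^3 = 6.9×10⁻⁹

Ksp = 6.9×10⁻⁹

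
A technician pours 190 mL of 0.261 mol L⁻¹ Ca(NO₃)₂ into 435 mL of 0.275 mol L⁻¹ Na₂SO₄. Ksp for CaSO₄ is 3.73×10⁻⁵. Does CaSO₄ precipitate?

Yes

After mixing, V = 190 mL + 435 mL = 625 mL.
[Ca²⁺] = (0.261)(190)/625 = 7.93×10⁻² mol L⁻¹
[SO₄²⁻] = (0.275)(435)/625 = 0.191 mol L⁻¹
Q = [Ca²⁺][SO₄²⁻] = 1.52×10⁻²
Since Q (1.52×10⁻²) exceeds Ksp (3.73×10⁻⁵), CaSO₄ will precipitate.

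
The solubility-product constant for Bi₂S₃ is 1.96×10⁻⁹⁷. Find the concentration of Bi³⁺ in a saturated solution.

Bi₂S₃(s) ⇌ 2 Bi³⁺(aq) + 3 S²⁻(aq)
If s mol/L of Bi₂S₃ dissolves, [Bi³⁺] = 2s and [S²⁻] = 3s.
Ksp = [Bi³⁺]^2[S²⁻]^3 = (2s)^2 · (3s)^3 = 108s^5 = 1.96×10⁻⁹⁷
s = 1.79×10⁻²⁰ M
[Bi³⁺] = 2s = 3.57×10⁻²⁰ M

3.57×10⁻²⁰ M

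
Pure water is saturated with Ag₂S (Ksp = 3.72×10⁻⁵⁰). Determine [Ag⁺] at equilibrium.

Ag₂S(s) ⇌ 2 Ag⁺(aq) + S²⁻(aq)
For each mole of Ag₂S that dissolves per liter, [Ag⁺] = 2s and [S²⁻] = s; let s denote this solubility.
Ksp = [Ag⁺]^2[S²⁻] = (2s)^2 · s = 4s^3 = 3.72×10⁻⁵⁰
s = 2.10×10⁻¹⁷ mol/L
[Ag⁺] = 2s = 4.21×10⁻¹⁷ mol/L

4.21×10⁻¹⁷ M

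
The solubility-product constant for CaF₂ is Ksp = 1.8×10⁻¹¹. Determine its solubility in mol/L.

1.7×10⁻⁴ M

CaF₂(s) ⇌ Ca²⁺(aq) + 2 F⁻(aq)
With molar solubility s: [Ca²⁺] = s, [F⁻] = 2s.
Ksp = [Ca²⁺][F⁻]^2 = s · (2s)^2 = 4s^3
4s^3 = 1.8×10⁻¹¹  ⇒  s^3 = 4.5×10⁻¹²
s = 1.7×10⁻⁴ mol L⁻¹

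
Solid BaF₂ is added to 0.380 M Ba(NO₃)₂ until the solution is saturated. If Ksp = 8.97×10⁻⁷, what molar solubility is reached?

7.68×10⁻⁴ M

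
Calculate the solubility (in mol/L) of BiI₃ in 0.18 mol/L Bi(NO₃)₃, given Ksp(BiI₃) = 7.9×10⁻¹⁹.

5.5×10⁻⁷ M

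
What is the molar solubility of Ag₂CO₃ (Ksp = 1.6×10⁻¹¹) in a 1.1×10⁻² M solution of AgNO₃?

1.3×10⁻⁷ M

Ag₂CO₃(s) ⇌ 2 Ag⁺(aq) + CO₃²⁻(aq)
Ag⁺ is already present at 1.1×10⁻² M. If s mol/L of Ag₂CO₃ dissolves, [CO₃²⁻] = s while [Ag⁺] ≈ 1.1×10⁻² M.
Ksp = [Ag⁺]^2[CO₃²⁻] = (1.1×10⁻²)^2s
s = 1.6×10⁻¹¹ / (1.1×10⁻²)^2 = 1.3×10⁻⁷
s = 1.3×10⁻⁷ M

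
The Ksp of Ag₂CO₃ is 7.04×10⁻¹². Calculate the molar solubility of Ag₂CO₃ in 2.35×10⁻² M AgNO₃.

Ag₂CO₃(s) ⇌ 2 Ag⁺(aq) + CO₃²⁻(aq)
Ag⁺ is already present at 2.35×10⁻² M. If s mol/L of Ag₂CO₃ dissolves, [CO₃²⁻] = s while [Ag⁺] ≈ 2.35×10⁻² M.
Ksp = [Ag⁺]^2[CO₃²⁻] = (2.35×10⁻²)^2s
s = 7.04×10⁻¹² / (2.35×10⁻²)^2 = 1.27×10⁻⁸
s = 1.27×10⁻⁸ M

1.27×10⁻⁸ M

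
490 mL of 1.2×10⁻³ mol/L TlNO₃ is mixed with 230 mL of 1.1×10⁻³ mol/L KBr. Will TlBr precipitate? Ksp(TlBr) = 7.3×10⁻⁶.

Total volume after mixing = 490 + 230 = 720 mL.
[Tl⁺] = (1.2×10⁻³)(490)/720 = 8.2×10⁻⁴ mol/L
[Br⁻] = (1.1×10⁻³)(230)/720 = 3.5×10⁻⁴ mol/L
Q = [Tl⁺][Br⁻] = 2.9×10⁻⁷
Since Q (2.9×10⁻⁷) is less than Ksp (7.3×10⁻⁶), no TlBr precipitates.

No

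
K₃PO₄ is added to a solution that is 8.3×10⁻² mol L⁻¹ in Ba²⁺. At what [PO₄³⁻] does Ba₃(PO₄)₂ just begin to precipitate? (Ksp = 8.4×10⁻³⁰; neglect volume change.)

Precipitation begins when Q = Ksp.
Ba₃(PO₄)₂(s) ⇌ 3 Ba²⁺(aq) + 2 PO₄³⁻(aq)
Ksp = [Ba²⁺]^3[PO₄³⁻]^2 = [PO₄³⁻]^2(8.3×10⁻²)^3
[PO₄³⁻]^2 = 8.4×10⁻³⁰ / (8.3×10⁻²)^3 = 1.5×10⁻²⁶
[PO₄³⁻] = 1.2×10⁻¹³ mol L⁻¹

1.2×10⁻¹³ M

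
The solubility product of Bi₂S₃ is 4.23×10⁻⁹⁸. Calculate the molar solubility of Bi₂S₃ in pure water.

1.31×10⁻²⁰ M

Bi₂S₃(s) ⇌ 2 Bi³⁺(aq) + 3 S²⁻(aq)
If s mol/L of Bi₂S₃ dissolves, [Bi³⁺] = 2s and [S²⁻] = 3s.
Ksp = [Bi³⁺]^2[S²⁻]^3 = (2s)^2 · (3s)^3 = 108s^5
108s^5 = 4.23×10⁻⁹⁸  ⇒  s^5 = 3.92×10⁻¹⁰⁰
s = 1.31×10⁻²⁰ mol/L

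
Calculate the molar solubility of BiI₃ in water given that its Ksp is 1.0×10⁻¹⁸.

BiI₃(s) ⇌ Bi³⁺(aq) + 3 I⁻(aq)
With molar solubility s: [Bi³⁺] = s, [I⁻] = 3s.
Ksp = [Bi³⁺][I⁻]^3 = s · (3s)^3 = 27s^4
27s^4 = 1.0×10⁻¹⁸  ⇒  s^4 = 3.7×10⁻²⁰
s = (3.7×10⁻²⁰)^(1/4) = 1.4×10⁻⁵ M

1.4×10⁻⁵ M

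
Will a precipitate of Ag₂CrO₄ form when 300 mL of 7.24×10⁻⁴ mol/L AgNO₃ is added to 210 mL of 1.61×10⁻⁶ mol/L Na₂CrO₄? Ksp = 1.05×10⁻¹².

No

After mixing, V = 300 mL + 210 mL = 510 mL.
[Ag⁺] = (7.24×10⁻⁴)(300)/510 = 4.26×10⁻⁴ mol/L
[CrO₄²⁻] = (1.61×10⁻⁶)(210)/510 = 6.63×10⁻⁷ mol/L
Q = [Ag⁺]^2[CrO₄²⁻] = 1.20×10⁻¹³
Since Q (1.20×10⁻¹³) is less than Ksp (1.05×10⁻¹²), no Ag₂CrO₄ precipitates.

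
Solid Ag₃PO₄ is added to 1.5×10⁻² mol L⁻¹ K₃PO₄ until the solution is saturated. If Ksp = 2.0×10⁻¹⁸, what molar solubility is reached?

Ag₃PO₄(s) ⇌ 3 Ag⁺(aq) + PO₄³⁻(aq)
The solution already contains PO₄³⁻ at 1.5×10⁻² mol L⁻¹. Let s be the molar solubility of Ag₃PO₄.
[PO₄³⁻] ≈ 1.5×10⁻² mol L⁻¹ (common ion dominates); [Ag⁺] = 3s.
Ksp = [Ag⁺]^3[PO₄³⁻] = (3s)^3(1.5×10⁻²)
(3s)^3 = 2.0×10⁻¹⁸ / (1.5×10⁻²) = 1.3×10⁻¹⁶
s = 1.7×10⁻⁶ mol L⁻¹

1.7×10⁻⁶ M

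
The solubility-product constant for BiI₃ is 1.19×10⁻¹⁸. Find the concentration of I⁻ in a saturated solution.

BiI₃(s) ⇌ Bi³⁺(aq) + 3 I⁻(aq)
For each mole of BiI₃ that dissolves per liter, [Bi³⁺] = s and [I⁻] = 3s; let s denote this solubility.
Ksp = [Bi³⁺][I⁻]^3 = s · (3s)^3 = 27s^4 = 1.19×10⁻¹⁸
s = 1.45×10⁻⁵ mol/L
[I⁻] = 3s = 4.35×10⁻⁵ mol/L

4.35×10⁻⁵ M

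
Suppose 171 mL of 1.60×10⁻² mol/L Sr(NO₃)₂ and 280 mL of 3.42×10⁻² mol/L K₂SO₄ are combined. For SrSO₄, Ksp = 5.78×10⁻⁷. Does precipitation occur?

After mixing, V = 171 mL + 280 mL = 451 mL.
[Sr²⁺] = (1.60×10⁻²)(171)/451 = 6.07×10⁻³ mol/L
[SO₄²⁻] = (3.42×10⁻²)(280)/451 = 2.12×10⁻² mol/L
Q = [Sr²⁺][SO₄²⁻] = 1.29×10⁻⁴
Q = 1.29×10⁻⁴ > Ksp = 5.78×10⁻⁷, so the solution is supersaturated and SrSO₄ precipitates.

Yes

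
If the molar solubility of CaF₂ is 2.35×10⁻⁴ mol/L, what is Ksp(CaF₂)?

Ksp = 5.19×10⁻¹¹

CaF₂(s) ⇌ Ca²⁺(aq) + 2 F⁻(aq)
If s mol/L of CaF₂ dissolves, [Ca²⁺] = s and [F⁻] = 2s.
Ksp = [Ca²⁺][F⁻]^2 = s · (2s)^2 = 4s^3
Ksp = 4 × (2.35×10⁻⁴)^3 = 5.19×10⁻¹¹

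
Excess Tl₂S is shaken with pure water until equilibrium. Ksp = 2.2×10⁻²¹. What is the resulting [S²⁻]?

8.2×10⁻⁸ M

Tl₂S(s) ⇌ 2 Tl⁺(aq) + S²⁻(aq)
Let s be the molar solubility. Then [Tl⁺] = 2s and [S²⁻] = s.
Ksp = [Tl⁺]^2[S²⁻] = (2s)^2 · s = 4s^3 = 2.2×10⁻²¹
s = 8.2×10⁻⁸ mol/L
[S²⁻] = s = 8.2×10⁻⁸ mol/L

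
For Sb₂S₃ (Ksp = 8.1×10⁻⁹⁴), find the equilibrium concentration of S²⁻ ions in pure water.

2.8×10⁻¹⁹ M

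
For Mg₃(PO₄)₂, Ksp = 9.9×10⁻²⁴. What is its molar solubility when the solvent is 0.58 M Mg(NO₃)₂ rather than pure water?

Mg₃(PO₄)₂(s) ⇌ 3 Mg²⁺(aq) + 2 PO₄³⁻(aq)
The solution already contains Mg²⁺ at 0.58 M. Let s be the molar solubility of Mg₃(PO₄)₂.
[Mg²⁺] ≈ 0.58 M (common ion dominates); [PO₄³⁻] = 2s.
Ksp = [Mg²⁺]^3[PO₄³⁻]^2 = (0.58)^3(2s)^2
(2s)^2 = 9.9×10⁻²⁴ / (0.58)^3 = 5.1×10⁻²³
s = 3.6×10⁻¹² M

3.6×10⁻¹² M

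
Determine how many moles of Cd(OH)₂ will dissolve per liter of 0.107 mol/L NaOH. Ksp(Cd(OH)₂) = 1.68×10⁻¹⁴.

1.47×10⁻¹² M

Cd(OH)₂(s) ⇌ Cd²⁺(aq) + 2 OH⁻(aq)
With OH⁻ already at 0.107 mol/L and s small, take [OH⁻] ≈ 0.107 mol/L and [Cd²⁺] = s.
Ksp = [Cd²⁺][OH⁻]^2 = s(0.107)^2
s = 1.68×10⁻¹⁴ / (0.107)^2 = 1.47×10⁻¹²
s = 1.47×10⁻¹² mol/L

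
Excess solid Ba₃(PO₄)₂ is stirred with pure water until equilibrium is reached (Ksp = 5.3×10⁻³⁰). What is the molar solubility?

5.5×10⁻⁷ M

Ba₃(PO₄)₂(s) ⇌ 3 Ba²⁺(aq) + 2 PO₄³⁻(aq)
Let s be the molar solubility. Then [Ba²⁺] = 3s and [PO₄³⁻] = 2s.
Ksp = [Ba²⁺]^3[PO₄³⁻]^2 = (3s)^3 · (2s)^2 = 108s^5
108s^5 = 5.3×10⁻³⁰  ⇒  s^5 = 4.9×10⁻³²
Taking the 5th root, s = 5.5×10⁻⁷ mol/L.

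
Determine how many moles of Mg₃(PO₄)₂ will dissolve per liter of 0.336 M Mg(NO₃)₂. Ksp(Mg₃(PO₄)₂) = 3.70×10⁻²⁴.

4.94×10⁻¹² M

Mg₃(PO₄)₂(s) ⇌ 3 Mg²⁺(aq) + 2 PO₄³⁻(aq)
With Mg²⁺ already at 0.336 M and s small, take [Mg²⁺] ≈ 0.336 M and [PO₄³⁻] = 2s.
Ksp = [Mg²⁺]^3[PO₄³⁻]^2 = (0.336)^3(2s)^2
(2s)^2 = 3.70×10⁻²⁴ / (0.336)^3 = 9.75×10⁻²³
s = 4.94×10⁻¹² M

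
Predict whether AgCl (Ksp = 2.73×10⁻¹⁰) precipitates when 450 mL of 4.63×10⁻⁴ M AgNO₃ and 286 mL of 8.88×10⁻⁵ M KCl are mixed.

Yes

After mixing, V = 450 mL + 286 mL = 736 mL.
[Ag⁺] = (4.63×10⁻⁴)(450)/736 = 2.83×10⁻⁴ M
[Cl⁻] = (8.88×10⁻⁵)(286)/736 = 3.45×10⁻⁵ M
Q = [Ag⁺][Cl⁻] = 9.77×10⁻⁹
Q = 9.77×10⁻⁹ > Ksp = 2.73×10⁻¹⁰, so the solution is supersaturated and AgCl precipitates.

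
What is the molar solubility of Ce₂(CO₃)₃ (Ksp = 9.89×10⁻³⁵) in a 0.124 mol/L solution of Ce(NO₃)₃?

6.20×10⁻¹² M

Ce₂(CO₃)₃(s) ⇌ 2 Ce³⁺(aq) + 3 CO₃²⁻(aq)
Let s be the solubility of Ce₂(CO₃)₃ here. The common ion gives [Ce³⁺] ≈ 0.124 mol/L, and [CO₃²⁻] = 3s.
Ksp = [Ce³⁺]^2[CO₃²⁻]^3 = (0.124)^2(3s)^3
(3s)^3 = 9.89×10⁻³⁵ / (0.124)^2 = 6.43×10⁻³³
s = 6.20×10⁻¹² mol/L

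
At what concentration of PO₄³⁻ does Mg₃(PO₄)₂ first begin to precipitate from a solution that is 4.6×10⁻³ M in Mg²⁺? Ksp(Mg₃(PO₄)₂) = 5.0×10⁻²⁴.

7.2×10⁻⁹ M

The threshold for precipitation is Q = Ksp.
Mg₃(PO₄)₂(s) ⇌ 3 Mg²⁺(aq) + 2 PO₄³⁻(aq)
Ksp = [Mg²⁺]^3[PO₄³⁻]^2 = [PO₄³⁻]^2(4.6×10⁻³)^3
[PO₄³⁻]^2 = 5.0×10⁻²⁴ / (4.6×10⁻³)^3 = 5.1×10⁻¹⁷
[PO₄³⁻] = 7.2×10⁻⁹ M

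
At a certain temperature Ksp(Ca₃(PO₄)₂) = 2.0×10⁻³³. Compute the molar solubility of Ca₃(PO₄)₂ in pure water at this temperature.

1.1×10⁻⁷ M

Ca₃(PO₄)₂(s) ⇌ 3 Ca²⁺(aq) + 2 PO₄³⁻(aq)
With molar solubility s: [Ca²⁺] = 3s, [PO₄³⁻] = 2s.
Ksp = [Ca²⁺]^3[PO₄³⁻]^2 = (3s)^3 · (2s)^2 = 108s^5
108s^5 = 2.0×10⁻³³  ⇒  s^5 = 1.9×10⁻³⁵
s = 1.1×10⁻⁷ mol L⁻¹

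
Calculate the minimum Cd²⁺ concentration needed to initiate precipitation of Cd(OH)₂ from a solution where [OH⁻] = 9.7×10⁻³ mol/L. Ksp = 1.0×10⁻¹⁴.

Precipitation of each salt begins when its ion product equals Ksp.
Cd(OH)₂(s) ⇌ Cd²⁺(aq) + 2 OH⁻(aq)
Ksp = [Cd²⁺][OH⁻]^2 = [Cd²⁺](9.7×10⁻³)^2
[Cd²⁺] = 1.0×10⁻¹⁴ / (9.7×10⁻³)^2 = 1.1×10⁻¹⁰
[Cd²⁺] = 1.1×10⁻¹⁰ mol/L

1.1×10⁻¹⁰ M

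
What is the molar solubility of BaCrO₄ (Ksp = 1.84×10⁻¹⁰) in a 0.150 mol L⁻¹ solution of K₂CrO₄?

1.23×10⁻⁹ M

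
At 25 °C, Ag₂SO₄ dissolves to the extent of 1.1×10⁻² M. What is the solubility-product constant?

Ksp = 5.3×10⁻⁶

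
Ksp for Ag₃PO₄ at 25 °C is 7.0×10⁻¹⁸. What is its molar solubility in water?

2.3×10⁻⁵ M

Ag₃PO₄(s) ⇌ 3 Ag⁺(aq) + PO₄³⁻(aq)
For each mole of Ag₃PO₄ that dissolves per liter, [Ag⁺] = 3s and [PO₄³⁻] = s; let s denote this solubility.
Ksp = [Ag⁺]^3[PO₄³⁻] = (3s)^3 · s = 27s^4
27s^4 = 7.0×10⁻¹⁸  ⇒  s^4 = 2.6×10⁻¹⁹
s = (2.6×10⁻¹⁹)^(1/4) = 2.3×10⁻⁵ M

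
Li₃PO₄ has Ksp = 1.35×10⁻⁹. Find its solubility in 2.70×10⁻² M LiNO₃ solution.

6.86×10⁻⁵ M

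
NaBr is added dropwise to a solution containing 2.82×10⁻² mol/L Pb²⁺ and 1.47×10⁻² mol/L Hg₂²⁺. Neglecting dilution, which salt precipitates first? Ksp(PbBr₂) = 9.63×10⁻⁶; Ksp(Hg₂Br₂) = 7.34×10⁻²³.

Hg₂Br₂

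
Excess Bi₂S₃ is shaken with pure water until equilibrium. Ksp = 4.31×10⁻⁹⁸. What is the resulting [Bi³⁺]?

Bi₂S₃(s) ⇌ 2 Bi³⁺(aq) + 3 S²⁻(aq)
With molar solubility s: [Bi³⁺] = 2s, [S²⁻] = 3s.
Ksp = [Bi³⁺]^2[S²⁻]^3 = (2s)^2 · (3s)^3 = 108s^5 = 4.31×10⁻⁹⁸
s = 1.32×10⁻²⁰ mol L⁻¹
[Bi³⁺] = 2s = 2.64×10⁻²⁰ mol L⁻¹

2.64×10⁻²⁰ M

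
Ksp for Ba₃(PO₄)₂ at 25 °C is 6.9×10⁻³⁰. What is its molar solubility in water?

Ba₃(PO₄)₂(s) ⇌ 3 Ba²⁺(aq) + 2 PO₄³⁻(aq)
For each mole of Ba₃(PO₄)₂ that dissolves per liter, [Ba²⁺] = 3s and [PO₄³⁻] = 2s; let s denote this solubility.
Ksp = [Ba²⁺]^3[PO₄³⁻]^2 = (3s)^3 · (2s)^2 = 108s^5
108s^5 = 6.9×10⁻³⁰  ⇒  s^5 = 6.4×10⁻³²
s = 5.8×10⁻⁷ M

5.8×10⁻⁷ M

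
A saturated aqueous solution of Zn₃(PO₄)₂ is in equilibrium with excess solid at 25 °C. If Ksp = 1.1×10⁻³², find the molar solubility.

Zn₃(PO₄)₂(s) ⇌ 3 Zn²⁺(aq) + 2 PO₄³⁻(aq)
If s mol/L of Zn₃(PO₄)₂ dissolves, [Zn²⁺] = 3s and [PO₄³⁻] = 2s.
Ksp = [Zn²⁺]^3[PO₄³⁻]^2 = (3s)^3 · (2s)^2 = 108s^5
108s^5 = 1.1×10⁻³²  ⇒  s^5 = 1.0×10⁻³⁴
s = 1.6×10⁻⁷ mol/L

1.6×10⁻⁷ M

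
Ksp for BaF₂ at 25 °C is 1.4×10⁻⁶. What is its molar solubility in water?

7.0×10⁻³ M

BaF₂(s) ⇌ Ba²⁺(aq) + 2 F⁻(aq)
Call the molar solubility s, so that [Ba²⁺] = s and [F⁻] = 2s.
Ksp = [Ba²⁺][F⁻]^2 = s · (2s)^2 = 4s^3
4s^3 = 1.4×10⁻⁶  ⇒  s^3 = 3.5×10⁻⁷
s = 7.0×10⁻³ mol L⁻¹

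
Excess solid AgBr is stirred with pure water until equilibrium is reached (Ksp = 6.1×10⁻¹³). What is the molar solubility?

7.8×10⁻⁷ M

AgBr(s) ⇌ Ag⁺(aq) + Br⁻(aq)
Call the molar solubility s, so that [Ag⁺] = s and [Br⁻] = s.
Ksp = [Ag⁺][Br⁻] = s · s = s^2
s^2 = 6.1×10⁻¹³
Taking the 2nd root, s = 7.8×10⁻⁷ mol/L.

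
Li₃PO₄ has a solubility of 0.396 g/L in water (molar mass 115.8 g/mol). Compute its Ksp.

Ksp = 3.69×10⁻⁹

s = (0.396 g L⁻¹)/(115.8 g mol⁻¹) = 3.4197×10⁻³ M
Li₃PO₄(s) ⇌ 3 Li⁺(aq) + PO₄³⁻(aq)
Call the molar solubility s, so that [Li⁺] = 3s and [PO₄³⁻] = s.
Ksp = [Li⁺]^3[PO₄³⁻] = (3s)^3 · s = 27s^4
Ksp = 27 × (3.4197×10⁻³)^4 = 3.69×10⁻⁹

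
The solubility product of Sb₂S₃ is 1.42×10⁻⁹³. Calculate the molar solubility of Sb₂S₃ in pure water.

Sb₂S₃(s) ⇌ 2 Sb³⁺(aq) + 3 S²⁻(aq)
For each mole of Sb₂S₃ that dissolves per liter, [Sb³⁺] = 2s and [S²⁻] = 3s; let s denote this solubility.
Ksp = [Sb³⁺]^2[S²⁻]^3 = (2s)^2 · (3s)^3 = 108s^5
108s^5 = 1.42×10⁻⁹³  ⇒  s^5 = 1.31×10⁻⁹⁵
Taking the 5th root, s = 1.06×10⁻¹⁹ mol/L.

1.06×10⁻¹⁹ M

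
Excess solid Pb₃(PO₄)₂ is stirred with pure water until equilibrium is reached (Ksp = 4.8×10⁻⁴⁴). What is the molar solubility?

Pb₃(PO₄)₂(s) ⇌ 3 Pb²⁺(aq) + 2 PO₄³⁻(aq)
For each mole of Pb₃(PO₄)₂ that dissolves per liter, [Pb²⁺] = 3s and [PO₄³⁻] = 2s; let s denote this solubility.
Ksp = [Pb²⁺]^3[PO₄³⁻]^2 = (3s)^3 · (2s)^2 = 108s^5
108s^5 = 4.8×10⁻⁴⁴  ⇒  s^5 = 4.4×10⁻⁴⁶
Taking the 5th root, s = 8.5×10⁻¹⁰ mol/L.

8.5×10⁻¹⁰ M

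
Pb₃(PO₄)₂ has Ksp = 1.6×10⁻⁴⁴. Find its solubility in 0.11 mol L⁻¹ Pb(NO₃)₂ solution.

1.7×10⁻²¹ M

Pb₃(PO₄)₂(s) ⇌ 3 Pb²⁺(aq) + 2 PO₄³⁻(aq)
Let s be the solubility of Pb₃(PO₄)₂ here. The common ion gives [Pb²⁺] ≈ 0.11 mol L⁻¹, and [PO₄³⁻] = 2s.
Ksp = [Pb²⁺]^3[PO₄³⁻]^2 = (0.11)^3(2s)^2
(2s)^2 = 1.6×10⁻⁴⁴ / (0.11)^3 = 1.2×10⁻⁴¹
s = 1.7×10⁻²¹ mol L⁻¹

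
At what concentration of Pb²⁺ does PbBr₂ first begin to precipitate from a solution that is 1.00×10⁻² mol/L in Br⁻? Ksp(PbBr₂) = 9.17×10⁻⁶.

9.17×10⁻² M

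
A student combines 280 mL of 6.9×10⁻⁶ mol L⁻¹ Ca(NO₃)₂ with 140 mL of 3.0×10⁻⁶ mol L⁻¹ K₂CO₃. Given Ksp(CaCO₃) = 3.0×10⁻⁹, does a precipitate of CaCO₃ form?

After mixing, V = 280 mL + 140 mL = 420 mL.
[Ca²⁺] = (6.9×10⁻⁶)(280)/420 = 4.6×10⁻⁶ mol L⁻¹
[CO₃²⁻] = (3.0×10⁻⁶)(140)/420 = 1.0×10⁻⁶ mol L⁻¹
Q = [Ca²⁺][CO₃²⁻] = 4.6×10⁻¹²
Q = 4.6×10⁻¹² < Ksp = 3.0×10⁻⁹, so the solution is unsaturated and no precipitate forms.

No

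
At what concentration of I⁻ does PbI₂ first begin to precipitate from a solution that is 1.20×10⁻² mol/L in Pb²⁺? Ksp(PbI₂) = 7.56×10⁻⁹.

7.94×10⁻⁴ M

Precipitation begins when Q = Ksp.
PbI₂(s) ⇌ Pb²⁺(aq) + 2 I⁻(aq)
Ksp = [Pb²⁺][I⁻]^2 = [I⁻]^2(1.20×10⁻²)
[I⁻]^2 = 7.56×10⁻⁹ / (1.20×10⁻²) = 6.30×10⁻⁷
[I⁻] = 7.94×10⁻⁴ mol/L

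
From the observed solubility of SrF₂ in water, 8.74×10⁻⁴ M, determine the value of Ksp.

Ksp = 2.67×10⁻⁹

SrF₂(s) ⇌ Sr²⁺(aq) + 2 F⁻(aq)
Let s be the molar solubility. Then [Sr²⁺] = s and [F⁻] = 2s.
Ksp = [Sr²⁺][F⁻]^2 = s · (2s)^2 = 4s^3
Ksp = 4 × (8.74×10⁻⁴)^3 = 2.67×10⁻⁹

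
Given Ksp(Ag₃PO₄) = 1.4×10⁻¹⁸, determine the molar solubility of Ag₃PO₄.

1.5×10⁻⁵ M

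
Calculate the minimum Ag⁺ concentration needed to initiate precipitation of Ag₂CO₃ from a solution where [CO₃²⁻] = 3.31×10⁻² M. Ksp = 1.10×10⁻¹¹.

Precipitation of each salt begins when its ion product equals Ksp.
Ag₂CO₃(s) ⇌ 2 Ag⁺(aq) + CO₃²⁻(aq)
Ksp = [Ag⁺]^2[CO₃²⁻] = [Ag⁺]^2(3.31×10⁻²)
[Ag⁺]^2 = 1.10×10⁻¹¹ / (3.31×10⁻²) = 3.32×10⁻¹⁰
[Ag⁺] = 1.82×10⁻⁵ M

1.82×10⁻⁵ M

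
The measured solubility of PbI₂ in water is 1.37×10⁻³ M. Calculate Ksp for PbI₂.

Ksp = 1.03×10⁻⁸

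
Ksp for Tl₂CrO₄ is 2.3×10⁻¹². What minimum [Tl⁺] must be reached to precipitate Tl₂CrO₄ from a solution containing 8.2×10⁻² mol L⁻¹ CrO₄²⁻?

Precipitation of each salt begins when its ion product equals Ksp.
Tl₂CrO₄(s) ⇌ 2 Tl⁺(aq) + CrO₄²⁻(aq)
Ksp = [Tl⁺]^2[CrO₄²⁻] = [Tl⁺]^2(8.2×10⁻²)
[Tl⁺]^2 = 2.3×10⁻¹² / (8.2×10⁻²) = 2.8×10⁻¹¹
[Tl⁺] = 5.3×10⁻⁶ mol L⁻¹

5.3×10⁻⁶ M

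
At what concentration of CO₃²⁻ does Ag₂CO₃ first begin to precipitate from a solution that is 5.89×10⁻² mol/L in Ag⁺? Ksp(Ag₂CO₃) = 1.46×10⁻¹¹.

Each salt precipitates once Q = Ksp for that salt.
Ag₂CO₃(s) ⇌ 2 Ag⁺(aq) + CO₃²⁻(aq)
Ksp = [Ag⁺]^2[CO₃²⁻] = [CO₃²⁻](5.89×10⁻²)^2
[CO₃²⁻] = 1.46×10⁻¹¹ / (5.89×10⁻²)^2 = 4.21×10⁻⁹
[CO₃²⁻] = 4.21×10⁻⁹ mol/L

4.21×10⁻⁹ M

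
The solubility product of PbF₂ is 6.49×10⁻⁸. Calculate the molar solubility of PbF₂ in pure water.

PbF₂(s) ⇌ Pb²⁺(aq) + 2 F⁻(aq)
Call the molar solubility s, so that [Pb²⁺] = s and [F⁻] = 2s.
Ksp = [Pb²⁺][F⁻]^2 = s · (2s)^2 = 4s^3
4s^3 = 6.49×10⁻⁸  ⇒  s^3 = 1.62×10⁻⁸
Taking the 3rd root, s = 2.53×10⁻³ mol L⁻¹.

2.53×10⁻³ M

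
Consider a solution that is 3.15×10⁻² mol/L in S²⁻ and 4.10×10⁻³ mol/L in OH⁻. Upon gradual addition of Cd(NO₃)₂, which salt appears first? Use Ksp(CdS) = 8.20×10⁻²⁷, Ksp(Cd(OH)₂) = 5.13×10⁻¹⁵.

CdS

The threshold for precipitation is Q = Ksp.
For CdS: [Cd²⁺] = (Ksp/[S²⁻]) = 2.60×10⁻²⁵ mol/L
For Cd(OH)₂: [Cd²⁺] = (Ksp/[OH⁻]^2) = 3.05×10⁻¹⁰ mol/L
Since CdS needs less Cd²⁺ to reach saturation, it precipitates first.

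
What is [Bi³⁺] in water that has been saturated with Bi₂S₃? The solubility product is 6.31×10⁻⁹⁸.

2.85×10⁻²⁰ M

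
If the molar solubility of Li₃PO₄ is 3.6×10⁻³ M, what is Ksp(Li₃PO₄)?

Li₃PO₄(s) ⇌ 3 Li⁺(aq) + PO₄³⁻(aq)
Let s be the molar solubility. Then [Li⁺] = 3s and [PO₄³⁻] = s.
Ksp = [Li⁺]^3[PO₄³⁻] = (3s)^3 · s = 27s^4
Ksp = 27 × (3.6×10⁻³)^4 = 4.5×10⁻⁹

Ksp = 4.5×10⁻⁹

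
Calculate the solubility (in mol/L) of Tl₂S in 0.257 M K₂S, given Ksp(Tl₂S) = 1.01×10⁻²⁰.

Tl₂S(s) ⇌ 2 Tl⁺(aq) + S²⁻(aq)
With S²⁻ already at 0.257 M and s small, take [S²⁻] ≈ 0.257 M and [Tl⁺] = 2s.
Ksp = [Tl⁺]^2[S²⁻] = (2s)^2(0.257)
(2s)^2 = 1.01×10⁻²⁰ / (0.257) = 3.93×10⁻²⁰
s = 9.91×10⁻¹¹ M

9.91×10⁻¹¹ M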